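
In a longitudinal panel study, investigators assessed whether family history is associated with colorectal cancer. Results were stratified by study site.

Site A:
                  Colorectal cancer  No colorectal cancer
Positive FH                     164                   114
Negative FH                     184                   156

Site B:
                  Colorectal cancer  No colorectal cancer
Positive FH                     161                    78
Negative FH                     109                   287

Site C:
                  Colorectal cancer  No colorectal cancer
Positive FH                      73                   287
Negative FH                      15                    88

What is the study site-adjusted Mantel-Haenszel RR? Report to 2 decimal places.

RR_MH = Σ(aᵢ·n₀ᵢ/nᵢ) / Σ(cᵢ·n₁ᵢ/nᵢ), with n₁ᵢ = aᵢ+bᵢ (exposed), n₀ᵢ = cᵢ+dᵢ (unexposed), nᵢ = n₁ᵢ+n₀ᵢ.
Stratum 1 (Site A): n₁ = 278, n₀ = 340, n = 618; a·n₀/n = 164·340/618 = 90.2265; c·n₁/n = 184·278/618 = 82.7702
Stratum 2 (Site B): n₁ = 239, n₀ = 396, n = 635; a·n₀/n = 161·396/635 = 100.4031; c·n₁/n = 109·239/635 = 41.0252
Stratum 3 (Site C): n₁ = 360, n₀ = 103, n = 463; a·n₀/n = 73·103/463 = 16.2397; c·n₁/n = 15·360/463 = 11.6631
RR_MH = (90.2265 + 100.4031 + 16.2397) / (82.7702 + 41.0252 + 11.6631) = 206.8694 / 135.4585 = 1.52718

1.53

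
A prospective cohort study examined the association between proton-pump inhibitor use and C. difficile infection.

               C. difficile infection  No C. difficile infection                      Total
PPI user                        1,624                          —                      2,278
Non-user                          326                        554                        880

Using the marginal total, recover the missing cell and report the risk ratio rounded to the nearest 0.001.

The missing cell is in the exposed row: 2278 − 1624 = 654.
So a = 1624, b = 654, c = 326, d = 554.
RR = [a/(a+b)] / [c/(c+d)] = (1624/2278) / (326/880) = 0.71291/0.37045 = 1.92441

1.924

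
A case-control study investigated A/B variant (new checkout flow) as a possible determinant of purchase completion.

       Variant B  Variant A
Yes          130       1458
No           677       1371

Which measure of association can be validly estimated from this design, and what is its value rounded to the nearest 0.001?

Reading the table with exposure as columns: a = 130 (Variant B, case), b = 677 (Variant B, non-case), c = 1458 (Variant A, case), d = 1371.
This is a case-control study: participants were sampled on outcome status, so risks in the source population cannot be estimated directly — relative risk is not valid here. The odds ratio is the appropriate measure.
OR = (a·d)/(b·c) = (130 × 1371) / (677 × 1458) = 178230 / 987066 = 0.18057

0.181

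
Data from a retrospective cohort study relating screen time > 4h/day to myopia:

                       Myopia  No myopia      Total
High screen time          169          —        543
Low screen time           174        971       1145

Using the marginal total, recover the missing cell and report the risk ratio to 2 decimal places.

2.05

The missing cell is in the exposed row: 543 − 169 = 374.
So a = 169, b = 374, c = 174, d = 971.
RR = [a/(a+b)] / [c/(c+d)] = (169/543) / (174/1145) = 0.31123/0.15197 = 2.04806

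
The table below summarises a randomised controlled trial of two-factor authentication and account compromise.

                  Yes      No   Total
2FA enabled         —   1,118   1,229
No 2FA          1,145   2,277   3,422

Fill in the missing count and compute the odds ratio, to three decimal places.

The missing cell is in the exposed row: 1229 − 1118 = 111.
So a = 111, b = 1118, c = 1145, d = 2277.
OR = (a·d)/(b·c) = (111 × 2277) / (1118 × 1145) = 252747 / 1280110 = 0.19744

0.197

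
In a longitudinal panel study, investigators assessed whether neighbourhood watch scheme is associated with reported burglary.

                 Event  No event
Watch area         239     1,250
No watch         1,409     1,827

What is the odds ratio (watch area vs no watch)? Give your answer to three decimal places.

0.248

Cells: a = 239, b = 1250, c = 1409, d = 1827.
OR = (a·d)/(b·c) = (239 × 1827) / (1250 × 1409) = 436653 / 1761250 = 0.24792
Exposure is associated with lower odds of reported burglary (OR = 0.25 < 1).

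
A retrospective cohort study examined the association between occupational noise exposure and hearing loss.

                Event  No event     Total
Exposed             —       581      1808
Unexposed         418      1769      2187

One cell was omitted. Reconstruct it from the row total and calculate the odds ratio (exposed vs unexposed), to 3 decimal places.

The missing cell is in the exposed row: 1808 − 581 = 1227.
So a = 1227, b = 581, c = 418, d = 1769.
OR = (a·d)/(b·c) = (1227 × 1769) / (581 × 418) = 2170563 / 242858 = 8.93758

8.938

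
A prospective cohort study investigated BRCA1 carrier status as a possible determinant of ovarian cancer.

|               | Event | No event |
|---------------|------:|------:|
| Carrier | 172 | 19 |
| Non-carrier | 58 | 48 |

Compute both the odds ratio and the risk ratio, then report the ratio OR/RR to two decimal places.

4.55

Cells: a = 172, b = 19, c = 58, d = 48.
OR = (172·48)/(19·58) = 8256/1102 = 7.49183
Risk in exposed = 172/191 = 0.90052; risk in unexposed = 58/106 = 0.54717; RR = 1.64578
OR/RR = 7.49183 / 1.64578 = 4.55214
The outcome is not rare, so the OR lies further from 1 than the RR.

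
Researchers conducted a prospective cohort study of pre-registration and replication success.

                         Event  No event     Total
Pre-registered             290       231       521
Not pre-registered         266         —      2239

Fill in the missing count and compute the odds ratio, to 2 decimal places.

The missing cell is in the unexposed row: 2239 − 266 = 1973.
So a = 290, b = 231, c = 266, d = 1973.
OR = (a·d)/(b·c) = (290 × 1973) / (231 × 266) = 572170 / 61446 = 9.31175

9.31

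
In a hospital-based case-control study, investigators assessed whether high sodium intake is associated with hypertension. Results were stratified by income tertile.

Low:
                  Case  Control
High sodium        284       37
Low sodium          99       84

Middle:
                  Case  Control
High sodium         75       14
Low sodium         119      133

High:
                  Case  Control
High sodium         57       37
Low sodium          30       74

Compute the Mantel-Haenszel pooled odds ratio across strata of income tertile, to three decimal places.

OR_MH = Σ(aᵢdᵢ/nᵢ) / Σ(bᵢcᵢ/nᵢ), where nᵢ is the stratum total.
Stratum 1 (Low): n = 504; a·d/n = 284·84/504 = 47.3333; b·c/n = 37·99/504 = 7.2679
Stratum 2 (Middle): n = 341; a·d/n = 75·133/341 = 29.2522; b·c/n = 14·119/341 = 4.8856
Stratum 3 (High): n = 198; a·d/n = 57·74/198 = 21.3030; b·c/n = 37·30/198 = 5.6061
OR_MH = (47.3333 + 29.2522 + 21.3030) / (7.2679 + 4.8856 + 5.6061) = 97.8886 / 17.7595 = 5.51188

5.512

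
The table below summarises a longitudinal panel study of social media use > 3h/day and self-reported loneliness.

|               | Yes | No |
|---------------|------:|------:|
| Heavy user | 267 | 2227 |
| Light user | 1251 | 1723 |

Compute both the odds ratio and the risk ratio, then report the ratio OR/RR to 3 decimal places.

Cells: a = 267, b = 2227, c = 1251, d = 1723.
OR = (267·1723)/(2227·1251) = 460041/2785977 = 0.16513
Risk in exposed = 267/2494 = 0.10706; risk in unexposed = 1251/2974 = 0.42065; RR = 0.25451
OR/RR = 0.16513 / 0.25451 = 0.64881
The outcome is not rare, so the OR lies further from 1 than the RR.

0.649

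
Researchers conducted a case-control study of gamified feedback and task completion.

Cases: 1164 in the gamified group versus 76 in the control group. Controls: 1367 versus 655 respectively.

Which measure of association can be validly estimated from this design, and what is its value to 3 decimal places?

7.339

From the description: a = 1164, b = 1367, c = 76, d = 655.
This is a case-control study: participants were sampled on outcome status, so risks in the source population cannot be estimated directly — relative risk is not valid here. The odds ratio is the appropriate measure.
OR = (a·d)/(b·c) = (1164 × 655) / (1367 × 76) = 762420 / 103892 = 7.33858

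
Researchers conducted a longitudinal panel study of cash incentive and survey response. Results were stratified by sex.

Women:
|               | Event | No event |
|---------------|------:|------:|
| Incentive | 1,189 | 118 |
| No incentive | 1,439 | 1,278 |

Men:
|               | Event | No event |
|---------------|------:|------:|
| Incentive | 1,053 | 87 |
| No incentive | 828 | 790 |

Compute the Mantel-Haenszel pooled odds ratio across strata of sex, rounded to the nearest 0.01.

OR_MH = Σ(aᵢdᵢ/nᵢ) / Σ(bᵢcᵢ/nᵢ), where nᵢ is the stratum total.
Stratum 1 (Women): n = 4024; a·d/n = 1189·1278/4024 = 377.6198; b·c/n = 118·1439/4024 = 42.1973
Stratum 2 (Men): n = 2758; a·d/n = 1053·790/2758 = 301.6207; b·c/n = 87·828/2758 = 26.1189
OR_MH = (377.6198 + 301.6207) / (42.1973 + 26.1189) = 679.2405 / 68.3162 = 9.94259

9.94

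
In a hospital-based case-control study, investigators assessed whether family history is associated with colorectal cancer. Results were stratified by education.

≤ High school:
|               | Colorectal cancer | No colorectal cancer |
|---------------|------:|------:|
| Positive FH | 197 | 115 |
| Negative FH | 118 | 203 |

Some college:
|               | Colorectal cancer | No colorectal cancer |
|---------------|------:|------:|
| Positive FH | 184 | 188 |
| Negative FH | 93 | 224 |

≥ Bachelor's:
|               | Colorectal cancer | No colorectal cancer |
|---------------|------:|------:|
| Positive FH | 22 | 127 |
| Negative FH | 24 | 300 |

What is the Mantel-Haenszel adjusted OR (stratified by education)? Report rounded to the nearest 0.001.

2.571

OR_MH = Σ(aᵢdᵢ/nᵢ) / Σ(bᵢcᵢ/nᵢ), where nᵢ is the stratum total.
Stratum 1 (≤ High school): n = 633; a·d/n = 197·203/633 = 63.1769; b·c/n = 115·118/633 = 21.4376
Stratum 2 (Some college): n = 689; a·d/n = 184·224/689 = 59.8200; b·c/n = 188·93/689 = 25.3759
Stratum 3 (≥ Bachelor's): n = 473; a·d/n = 22·300/473 = 13.9535; b·c/n = 127·24/473 = 6.4440
OR_MH = (63.1769 + 59.8200 + 13.9535) / (21.4376 + 25.3759 + 6.4440) = 136.9505 / 53.2575 = 2.57148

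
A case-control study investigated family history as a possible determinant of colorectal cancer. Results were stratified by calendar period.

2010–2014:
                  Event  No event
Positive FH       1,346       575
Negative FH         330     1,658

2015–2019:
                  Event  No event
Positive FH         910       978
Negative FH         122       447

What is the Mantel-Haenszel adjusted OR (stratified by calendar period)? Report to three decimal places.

7.584

OR_MH = Σ(aᵢdᵢ/nᵢ) / Σ(bᵢcᵢ/nᵢ), where nᵢ is the stratum total.
Stratum 1 (2010–2014): n = 3909; a·d/n = 1346·1658/3909 = 570.9051; b·c/n = 575·330/3909 = 48.5418
Stratum 2 (2015–2019): n = 2457; a·d/n = 910·447/2457 = 165.5556; b·c/n = 978·122/2457 = 48.5617
OR_MH = (570.9051 + 165.5556) / (48.5418 + 48.5617) = 736.4606 / 97.1035 = 7.58429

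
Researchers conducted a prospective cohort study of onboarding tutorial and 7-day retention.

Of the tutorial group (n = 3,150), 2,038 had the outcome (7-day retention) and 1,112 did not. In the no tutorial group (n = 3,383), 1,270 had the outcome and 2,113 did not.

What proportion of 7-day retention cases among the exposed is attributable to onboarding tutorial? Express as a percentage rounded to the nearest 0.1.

42.0

From the description: a = 2038, b = 1112, c = 1270, d = 2113.
Risk in exposed = 2038/3150 = 0.64698; risk in unexposed = 1270/3383 = 0.37541.
RR = 0.64698/0.37541 = 1.72342
AR% = (RR − 1)/RR × 100 = (1.72342 − 1)/1.72342 × 100 = 41.9759%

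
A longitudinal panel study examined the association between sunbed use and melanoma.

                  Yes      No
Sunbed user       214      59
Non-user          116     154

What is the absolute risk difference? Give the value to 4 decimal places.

Cells: a = 214, b = 59, c = 116, d = 154.
Risk in exposed = 214/273 = 0.783883; risk in unexposed = 116/270 = 0.429630.
Risk difference = 0.783883 − 0.429630 = 0.354253

0.3543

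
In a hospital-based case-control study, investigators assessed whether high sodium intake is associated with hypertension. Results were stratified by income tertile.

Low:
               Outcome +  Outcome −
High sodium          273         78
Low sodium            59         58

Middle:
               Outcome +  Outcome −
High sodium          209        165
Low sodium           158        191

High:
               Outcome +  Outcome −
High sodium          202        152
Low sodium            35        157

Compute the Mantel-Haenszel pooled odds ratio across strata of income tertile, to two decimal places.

OR_MH = Σ(aᵢdᵢ/nᵢ) / Σ(bᵢcᵢ/nᵢ), where nᵢ is the stratum total.
Stratum 1 (Low): n = 468; a·d/n = 273·58/468 = 33.8333; b·c/n = 78·59/468 = 9.8333
Stratum 2 (Middle): n = 723; a·d/n = 209·191/723 = 55.2130; b·c/n = 165·158/723 = 36.0581
Stratum 3 (High): n = 546; a·d/n = 202·157/546 = 58.0842; b·c/n = 152·35/546 = 9.7436
OR_MH = (33.8333 + 55.2130 + 58.0842) / (9.8333 + 36.0581 + 9.7436) = 147.1306 / 55.6350 = 2.64457

2.64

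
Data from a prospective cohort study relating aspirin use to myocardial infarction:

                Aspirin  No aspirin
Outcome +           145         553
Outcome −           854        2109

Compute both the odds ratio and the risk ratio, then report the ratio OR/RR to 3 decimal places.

Reading the table with exposure as columns: a = 145 (Aspirin, case), b = 854 (Aspirin, non-case), c = 553 (No aspirin, case), d = 2109.
OR = (145·2109)/(854·553) = 305805/472262 = 0.64753
Risk in exposed = 145/999 = 0.14515; risk in unexposed = 553/2662 = 0.20774; RR = 0.69869
OR/RR = 0.64753 / 0.69869 = 0.92678
The outcome is not rare, so the OR lies further from 1 than the RR.

0.927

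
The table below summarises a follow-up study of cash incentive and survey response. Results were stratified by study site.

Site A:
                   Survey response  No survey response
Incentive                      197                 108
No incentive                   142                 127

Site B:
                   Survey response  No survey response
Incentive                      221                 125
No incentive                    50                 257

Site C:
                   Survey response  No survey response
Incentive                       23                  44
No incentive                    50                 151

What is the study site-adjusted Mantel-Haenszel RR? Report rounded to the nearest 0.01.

RR_MH = Σ(aᵢ·n₀ᵢ/nᵢ) / Σ(cᵢ·n₁ᵢ/nᵢ), with n₁ᵢ = aᵢ+bᵢ (exposed), n₀ᵢ = cᵢ+dᵢ (unexposed), nᵢ = n₁ᵢ+n₀ᵢ.
Stratum 1 (Site A): n₁ = 305, n₀ = 269, n = 574; a·n₀/n = 197·269/574 = 92.3223; c·n₁/n = 142·305/574 = 75.4530
Stratum 2 (Site B): n₁ = 346, n₀ = 307, n = 653; a·n₀/n = 221·307/653 = 103.9005; c·n₁/n = 50·346/653 = 26.4931
Stratum 3 (Site C): n₁ = 67, n₀ = 201, n = 268; a·n₀/n = 23·201/268 = 17.2500; c·n₁/n = 50·67/268 = 12.5000
RR_MH = (92.3223 + 103.9005 + 17.2500) / (75.4530 + 26.4931 + 12.5000) = 213.4728 / 114.4461 = 1.86527

1.87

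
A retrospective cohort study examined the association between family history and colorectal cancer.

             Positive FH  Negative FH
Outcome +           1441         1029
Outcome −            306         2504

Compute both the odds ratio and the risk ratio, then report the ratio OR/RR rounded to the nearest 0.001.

4.046

Reading the table with exposure as columns: a = 1441 (Positive FH, case), b = 306 (Positive FH, non-case), c = 1029 (Negative FH, case), d = 2504.
OR = (1441·2504)/(306·1029) = 3608264/314874 = 11.45939
Risk in exposed = 1441/1747 = 0.82484; risk in unexposed = 1029/3533 = 0.29125; RR = 2.83204
OR/RR = 11.45939 / 2.83204 = 4.04634
The outcome is not rare, so the OR lies further from 1 than the RR.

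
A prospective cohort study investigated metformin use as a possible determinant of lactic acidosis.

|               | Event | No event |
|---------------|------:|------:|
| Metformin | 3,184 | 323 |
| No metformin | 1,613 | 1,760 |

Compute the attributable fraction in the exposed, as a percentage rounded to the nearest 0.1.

Cells: a = 3184, b = 323, c = 1613, d = 1760.
Risk in exposed = 3184/3507 = 0.90790; risk in unexposed = 1613/3373 = 0.47821.
RR = 0.90790/0.47821 = 1.89854
AR% = (RR − 1)/RR × 100 = (1.89854 − 1)/1.89854 × 100 = 47.3279%

47.3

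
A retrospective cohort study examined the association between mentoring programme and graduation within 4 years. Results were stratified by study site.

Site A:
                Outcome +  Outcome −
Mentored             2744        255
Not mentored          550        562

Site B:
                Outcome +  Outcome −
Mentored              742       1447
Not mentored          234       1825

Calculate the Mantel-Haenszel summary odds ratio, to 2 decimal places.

6.10

OR_MH = Σ(aᵢdᵢ/nᵢ) / Σ(bᵢcᵢ/nᵢ), where nᵢ is the stratum total.
Stratum 1 (Site A): n = 4111; a·d/n = 2744·562/4111 = 375.1224; b·c/n = 255·550/4111 = 34.1158
Stratum 2 (Site B): n = 4248; a·d/n = 742·1825/4248 = 318.7735; b·c/n = 1447·234/4248 = 79.7076
OR_MH = (375.1224 + 318.7735) / (34.1158 + 79.7076) = 693.8959 / 113.8234 = 6.09625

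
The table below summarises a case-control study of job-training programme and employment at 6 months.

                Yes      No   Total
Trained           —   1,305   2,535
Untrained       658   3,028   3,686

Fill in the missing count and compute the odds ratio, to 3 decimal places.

4.337

The missing cell is in the exposed row: 2535 − 1305 = 1230.
So a = 1230, b = 1305, c = 658, d = 3028.
OR = (a·d)/(b·c) = (1230 × 3028) / (1305 × 658) = 3724440 / 858690 = 4.33735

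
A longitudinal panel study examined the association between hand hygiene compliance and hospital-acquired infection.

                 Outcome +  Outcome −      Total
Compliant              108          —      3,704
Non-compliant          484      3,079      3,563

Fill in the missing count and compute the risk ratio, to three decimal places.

0.215

The missing cell is in the exposed row: 3704 − 108 = 3596.
So a = 108, b = 3596, c = 484, d = 3079.
RR = [a/(a+b)] / [c/(c+d)] = (108/3704) / (484/3563) = 0.02916/0.13584 = 0.21465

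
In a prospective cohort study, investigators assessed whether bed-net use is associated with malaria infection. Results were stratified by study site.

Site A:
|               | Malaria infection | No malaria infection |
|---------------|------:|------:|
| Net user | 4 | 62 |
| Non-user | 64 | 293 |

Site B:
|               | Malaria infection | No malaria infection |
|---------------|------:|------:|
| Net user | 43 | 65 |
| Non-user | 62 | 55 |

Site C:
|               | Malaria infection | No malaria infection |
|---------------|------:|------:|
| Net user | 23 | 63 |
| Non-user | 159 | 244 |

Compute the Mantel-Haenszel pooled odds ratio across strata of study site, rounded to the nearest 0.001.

0.518

OR_MH = Σ(aᵢdᵢ/nᵢ) / Σ(bᵢcᵢ/nᵢ), where nᵢ is the stratum total.
Stratum 1 (Site A): n = 423; a·d/n = 4·293/423 = 2.7707; b·c/n = 62·64/423 = 9.3806
Stratum 2 (Site B): n = 225; a·d/n = 43·55/225 = 10.5111; b·c/n = 65·62/225 = 17.9111
Stratum 3 (Site C): n = 489; a·d/n = 23·244/489 = 11.4765; b·c/n = 63·159/489 = 20.4847
OR_MH = (2.7707 + 10.5111 + 11.4765) / (9.3806 + 17.9111 + 20.4847) = 24.7583 / 47.7764 = 0.51821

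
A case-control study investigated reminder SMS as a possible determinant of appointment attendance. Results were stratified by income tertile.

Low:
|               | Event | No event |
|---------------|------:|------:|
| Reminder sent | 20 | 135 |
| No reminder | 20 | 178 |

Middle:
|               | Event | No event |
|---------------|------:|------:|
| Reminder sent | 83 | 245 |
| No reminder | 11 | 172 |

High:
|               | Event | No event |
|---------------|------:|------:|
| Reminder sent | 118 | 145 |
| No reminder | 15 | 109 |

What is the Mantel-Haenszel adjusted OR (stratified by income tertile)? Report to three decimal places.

3.843

OR_MH = Σ(aᵢdᵢ/nᵢ) / Σ(bᵢcᵢ/nᵢ), where nᵢ is the stratum total.
Stratum 1 (Low): n = 353; a·d/n = 20·178/353 = 10.0850; b·c/n = 135·20/353 = 7.6487
Stratum 2 (Middle): n = 511; a·d/n = 83·172/511 = 27.9374; b·c/n = 245·11/511 = 5.2740
Stratum 3 (High): n = 387; a·d/n = 118·109/387 = 33.2351; b·c/n = 145·15/387 = 5.6202
OR_MH = (10.0850 + 27.9374 + 33.2351) / (7.6487 + 5.2740 + 5.6202) = 71.2575 / 18.5429 = 3.84286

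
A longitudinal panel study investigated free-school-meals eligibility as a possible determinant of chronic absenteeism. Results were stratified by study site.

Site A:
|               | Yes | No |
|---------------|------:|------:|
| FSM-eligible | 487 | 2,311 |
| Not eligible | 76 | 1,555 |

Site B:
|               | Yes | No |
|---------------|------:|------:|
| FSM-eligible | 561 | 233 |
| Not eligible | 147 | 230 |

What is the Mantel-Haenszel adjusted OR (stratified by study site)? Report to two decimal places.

OR_MH = Σ(aᵢdᵢ/nᵢ) / Σ(bᵢcᵢ/nᵢ), where nᵢ is the stratum total.
Stratum 1 (Site A): n = 4429; a·d/n = 487·1555/4429 = 170.9833; b·c/n = 2311·76/4429 = 39.6559
Stratum 2 (Site B): n = 1171; a·d/n = 561·230/1171 = 110.1879; b·c/n = 233·147/1171 = 29.2494
OR_MH = (170.9833 + 110.1879) / (39.6559 + 29.2494) = 281.1712 / 68.9053 = 4.08055

4.08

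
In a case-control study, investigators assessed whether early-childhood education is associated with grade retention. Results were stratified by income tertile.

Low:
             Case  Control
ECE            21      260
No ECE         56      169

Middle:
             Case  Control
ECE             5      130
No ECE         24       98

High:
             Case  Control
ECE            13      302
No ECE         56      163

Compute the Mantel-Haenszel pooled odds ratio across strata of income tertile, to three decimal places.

0.178

OR_MH = Σ(aᵢdᵢ/nᵢ) / Σ(bᵢcᵢ/nᵢ), where nᵢ is the stratum total.
Stratum 1 (Low): n = 506; a·d/n = 21·169/506 = 7.0138; b·c/n = 260·56/506 = 28.7747
Stratum 2 (Middle): n = 257; a·d/n = 5·98/257 = 1.9066; b·c/n = 130·24/257 = 12.1401
Stratum 3 (High): n = 534; a·d/n = 13·163/534 = 3.9682; b·c/n = 302·56/534 = 31.6704
OR_MH = (7.0138 + 1.9066 + 3.9682) / (28.7747 + 12.1401 + 31.6704) = 12.8886 / 72.5852 = 0.17757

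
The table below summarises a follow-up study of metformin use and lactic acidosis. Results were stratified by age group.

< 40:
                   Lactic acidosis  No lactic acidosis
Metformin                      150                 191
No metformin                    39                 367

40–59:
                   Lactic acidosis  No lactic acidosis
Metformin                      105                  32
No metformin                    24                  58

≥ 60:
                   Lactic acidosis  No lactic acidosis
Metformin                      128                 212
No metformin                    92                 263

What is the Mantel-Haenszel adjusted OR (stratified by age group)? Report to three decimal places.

OR_MH = Σ(aᵢdᵢ/nᵢ) / Σ(bᵢcᵢ/nᵢ), where nᵢ is the stratum total.
Stratum 1 (< 40): n = 747; a·d/n = 150·367/747 = 73.6948; b·c/n = 191·39/747 = 9.9719
Stratum 2 (40–59): n = 219; a·d/n = 105·58/219 = 27.8082; b·c/n = 32·24/219 = 3.5068
Stratum 3 (≥ 60): n = 695; a·d/n = 128·263/695 = 48.4374; b·c/n = 212·92/695 = 28.0633
OR_MH = (73.6948 + 27.8082 + 48.4374) / (9.9719 + 3.5068 + 28.0633) = 149.9404 / 41.5420 = 3.60937

3.609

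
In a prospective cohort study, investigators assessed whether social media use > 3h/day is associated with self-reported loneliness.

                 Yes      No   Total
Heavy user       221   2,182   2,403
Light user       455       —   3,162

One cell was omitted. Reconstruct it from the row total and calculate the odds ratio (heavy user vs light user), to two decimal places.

0.60

The missing cell is in the unexposed row: 3162 − 455 = 2707.
So a = 221, b = 2182, c = 455, d = 2707.
OR = (a·d)/(b·c) = (221 × 2707) / (2182 × 455) = 598247 / 992810 = 0.60258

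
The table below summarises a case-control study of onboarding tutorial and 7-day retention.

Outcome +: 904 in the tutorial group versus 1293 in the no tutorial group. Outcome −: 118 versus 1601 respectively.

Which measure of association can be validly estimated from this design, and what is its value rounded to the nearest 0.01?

9.49

From the description: a = 904, b = 118, c = 1293, d = 1601.
This is a case-control study: participants were sampled on outcome status, so risks in the source population cannot be estimated directly — relative risk is not valid here. The odds ratio is the appropriate measure.
OR = (a·d)/(b·c) = (904 × 1601) / (118 × 1293) = 1447304 / 152574 = 9.48592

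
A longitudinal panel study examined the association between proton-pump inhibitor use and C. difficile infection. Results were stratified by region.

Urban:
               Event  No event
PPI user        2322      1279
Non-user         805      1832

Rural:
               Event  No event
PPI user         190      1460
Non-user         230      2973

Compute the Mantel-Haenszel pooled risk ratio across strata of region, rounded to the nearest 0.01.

RR_MH = Σ(aᵢ·n₀ᵢ/nᵢ) / Σ(cᵢ·n₁ᵢ/nᵢ), with n₁ᵢ = aᵢ+bᵢ (exposed), n₀ᵢ = cᵢ+dᵢ (unexposed), nᵢ = n₁ᵢ+n₀ᵢ.
Stratum 1 (Urban): n₁ = 3601, n₀ = 2637, n = 6238; a·n₀/n = 2322·2637/6238 = 981.5829; c·n₁/n = 805·3601/6238 = 464.7010
Stratum 2 (Rural): n₁ = 1650, n₀ = 3203, n = 4853; a·n₀/n = 190·3203/4853 = 125.4008; c·n₁/n = 230·1650/4853 = 78.1991
RR_MH = (981.5829 + 125.4008) / (464.7010 + 78.1991) = 1106.9837 / 542.9001 = 2.03902

2.04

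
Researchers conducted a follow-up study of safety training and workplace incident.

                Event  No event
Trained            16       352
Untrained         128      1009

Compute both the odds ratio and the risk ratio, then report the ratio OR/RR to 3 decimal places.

Cells: a = 16, b = 352, c = 128, d = 1009.
OR = (16·1009)/(352·128) = 16144/45056 = 0.35831
Risk in exposed = 16/368 = 0.04348; risk in unexposed = 128/1137 = 0.11258; RR = 0.38621
OR/RR = 0.35831 / 0.38621 = 0.92776
The outcome is not rare, so the OR lies further from 1 than the RR.

0.928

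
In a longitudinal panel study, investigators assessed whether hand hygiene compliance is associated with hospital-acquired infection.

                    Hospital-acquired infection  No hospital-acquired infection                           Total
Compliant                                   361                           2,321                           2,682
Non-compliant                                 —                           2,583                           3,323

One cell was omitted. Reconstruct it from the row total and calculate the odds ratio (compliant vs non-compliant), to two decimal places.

0.54

The missing cell is in the unexposed row: 3323 − 2583 = 740.
So a = 361, b = 2321, c = 740, d = 2583.
OR = (a·d)/(b·c) = (361 × 2583) / (2321 × 740) = 932463 / 1717540 = 0.54291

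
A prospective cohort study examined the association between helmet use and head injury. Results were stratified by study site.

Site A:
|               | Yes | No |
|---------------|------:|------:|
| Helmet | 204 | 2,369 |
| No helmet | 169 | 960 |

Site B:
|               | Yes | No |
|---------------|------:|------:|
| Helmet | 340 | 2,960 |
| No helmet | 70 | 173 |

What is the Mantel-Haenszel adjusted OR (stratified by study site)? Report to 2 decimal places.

OR_MH = Σ(aᵢdᵢ/nᵢ) / Σ(bᵢcᵢ/nᵢ), where nᵢ is the stratum total.
Stratum 1 (Site A): n = 3702; a·d/n = 204·960/3702 = 52.9011; b·c/n = 2369·169/3702 = 108.1472
Stratum 2 (Site B): n = 3543; a·d/n = 340·173/3543 = 16.6017; b·c/n = 2960·70/3543 = 58.4815
OR_MH = (52.9011 + 16.6017) / (108.1472 + 58.4815) = 69.5029 / 166.6287 = 0.41711

0.42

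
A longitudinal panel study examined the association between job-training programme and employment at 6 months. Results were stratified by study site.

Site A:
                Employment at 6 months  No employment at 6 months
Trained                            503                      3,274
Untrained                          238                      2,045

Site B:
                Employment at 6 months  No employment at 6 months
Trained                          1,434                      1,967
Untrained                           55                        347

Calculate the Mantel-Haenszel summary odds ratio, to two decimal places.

1.91

OR_MH = Σ(aᵢdᵢ/nᵢ) / Σ(bᵢcᵢ/nᵢ), where nᵢ is the stratum total.
Stratum 1 (Site A): n = 6060; a·d/n = 503·2045/6060 = 169.7417; b·c/n = 3274·238/6060 = 128.5828
Stratum 2 (Site B): n = 3803; a·d/n = 1434·347/3803 = 130.8435; b·c/n = 1967·55/3803 = 28.4473
OR_MH = (169.7417 + 130.8435) / (128.5828 + 28.4473) = 300.5853 / 157.0301 = 1.91419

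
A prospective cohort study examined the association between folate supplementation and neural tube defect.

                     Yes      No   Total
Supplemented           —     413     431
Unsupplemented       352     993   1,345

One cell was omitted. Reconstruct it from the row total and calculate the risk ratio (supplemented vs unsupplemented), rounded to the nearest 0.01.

0.16

The missing cell is in the exposed row: 431 − 413 = 18.
So a = 18, b = 413, c = 352, d = 993.
RR = [a/(a+b)] / [c/(c+d)] = (18/431) / (352/1345) = 0.04176/0.26171 = 0.15958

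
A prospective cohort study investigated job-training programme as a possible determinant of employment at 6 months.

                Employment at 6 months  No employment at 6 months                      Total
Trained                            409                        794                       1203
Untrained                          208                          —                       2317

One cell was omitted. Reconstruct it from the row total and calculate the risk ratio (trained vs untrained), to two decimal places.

The missing cell is in the unexposed row: 2317 − 208 = 2109.
So a = 409, b = 794, c = 208, d = 2109.
RR = [a/(a+b)] / [c/(c+d)] = (409/1203) / (208/2317) = 0.33998/0.08977 = 3.78722

3.79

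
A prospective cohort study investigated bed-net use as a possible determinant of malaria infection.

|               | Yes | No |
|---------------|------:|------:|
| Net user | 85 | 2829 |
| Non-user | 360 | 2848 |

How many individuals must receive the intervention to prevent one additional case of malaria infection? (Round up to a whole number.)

13

Risk in treated group = 85/2914 = 0.02917; risk in control = 360/3208 = 0.11222.
Absolute risk reduction = 0.11222 − 0.02917 = 0.08305
NNT = 1 / ARR = 1 / 0.08305 = 12.041 → round up → 13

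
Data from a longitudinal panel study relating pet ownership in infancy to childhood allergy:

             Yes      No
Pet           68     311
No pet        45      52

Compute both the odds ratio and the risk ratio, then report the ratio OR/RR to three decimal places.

Cells: a = 68, b = 311, c = 45, d = 52.
OR = (68·52)/(311·45) = 3536/13995 = 0.25266
Risk in exposed = 68/379 = 0.17942; risk in unexposed = 45/97 = 0.46392; RR = 0.38675
OR/RR = 0.25266 / 0.38675 = 0.65330
The outcome is not rare, so the OR lies further from 1 than the RR.

0.653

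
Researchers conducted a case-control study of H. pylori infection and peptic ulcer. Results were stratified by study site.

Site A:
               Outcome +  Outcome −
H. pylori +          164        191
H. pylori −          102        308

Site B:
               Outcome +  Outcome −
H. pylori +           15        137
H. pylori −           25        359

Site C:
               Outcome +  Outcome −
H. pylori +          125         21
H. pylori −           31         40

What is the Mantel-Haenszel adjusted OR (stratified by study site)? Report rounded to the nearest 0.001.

OR_MH = Σ(aᵢdᵢ/nᵢ) / Σ(bᵢcᵢ/nᵢ), where nᵢ is the stratum total.
Stratum 1 (Site A): n = 765; a·d/n = 164·308/765 = 66.0288; b·c/n = 191·102/765 = 25.4667
Stratum 2 (Site B): n = 536; a·d/n = 15·359/536 = 10.0466; b·c/n = 137·25/536 = 6.3899
Stratum 3 (Site C): n = 217; a·d/n = 125·40/217 = 23.0415; b·c/n = 21·31/217 = 3.0000
OR_MH = (66.0288 + 10.0466 + 23.0415) / (25.4667 + 6.3899 + 3.0000) = 99.1169 / 34.8566 = 2.84356

2.844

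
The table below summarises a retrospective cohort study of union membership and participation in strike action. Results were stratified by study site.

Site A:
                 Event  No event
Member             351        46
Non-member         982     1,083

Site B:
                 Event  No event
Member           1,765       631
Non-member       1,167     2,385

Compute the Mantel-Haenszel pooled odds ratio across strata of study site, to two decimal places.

OR_MH = Σ(aᵢdᵢ/nᵢ) / Σ(bᵢcᵢ/nᵢ), where nᵢ is the stratum total.
Stratum 1 (Site A): n = 2462; a·d/n = 351·1083/2462 = 154.4001; b·c/n = 46·982/2462 = 18.3477
Stratum 2 (Site B): n = 5948; a·d/n = 1765·2385/5948 = 707.7211; b·c/n = 631·1167/5948 = 123.8025
OR_MH = (154.4001 + 707.7211) / (18.3477 + 123.8025) = 862.1212 / 142.1501 = 6.06486

6.06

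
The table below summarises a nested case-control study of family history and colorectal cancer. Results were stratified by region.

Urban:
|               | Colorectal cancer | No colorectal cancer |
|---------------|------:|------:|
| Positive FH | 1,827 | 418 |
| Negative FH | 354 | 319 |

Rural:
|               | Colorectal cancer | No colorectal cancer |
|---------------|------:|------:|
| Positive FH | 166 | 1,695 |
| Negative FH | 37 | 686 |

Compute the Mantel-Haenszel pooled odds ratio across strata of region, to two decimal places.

3.25

OR_MH = Σ(aᵢdᵢ/nᵢ) / Σ(bᵢcᵢ/nᵢ), where nᵢ is the stratum total.
Stratum 1 (Urban): n = 2918; a·d/n = 1827·319/2918 = 199.7303; b·c/n = 418·354/2918 = 50.7101
Stratum 2 (Rural): n = 2584; a·d/n = 166·686/2584 = 44.0697; b·c/n = 1695·37/2584 = 24.2705
OR_MH = (199.7303 + 44.0697) / (50.7101 + 24.2705) = 243.8000 / 74.9806 = 3.25151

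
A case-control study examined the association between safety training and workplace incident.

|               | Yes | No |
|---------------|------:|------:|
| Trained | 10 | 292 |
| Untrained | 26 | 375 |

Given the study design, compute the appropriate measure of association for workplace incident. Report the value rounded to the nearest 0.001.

0.494

Cells: a = 10, b = 292, c = 26, d = 375.
This is a case-control study: participants were sampled on outcome status, so risks in the source population cannot be estimated directly — relative risk is not valid here. The odds ratio is the appropriate measure.
OR = (a·d)/(b·c) = (10 × 375) / (292 × 26) = 3750 / 7592 = 0.49394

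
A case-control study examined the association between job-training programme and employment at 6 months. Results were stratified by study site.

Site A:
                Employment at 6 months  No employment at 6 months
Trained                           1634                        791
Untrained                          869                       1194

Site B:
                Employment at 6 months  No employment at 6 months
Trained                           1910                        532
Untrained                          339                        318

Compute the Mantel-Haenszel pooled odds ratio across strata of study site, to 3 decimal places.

OR_MH = Σ(aᵢdᵢ/nᵢ) / Σ(bᵢcᵢ/nᵢ), where nᵢ is the stratum total.
Stratum 1 (Site A): n = 4488; a·d/n = 1634·1194/4488 = 434.7139; b·c/n = 791·869/4488 = 153.1593
Stratum 2 (Site B): n = 3099; a·d/n = 1910·318/3099 = 195.9923; b·c/n = 532·339/3099 = 58.1955
OR_MH = (434.7139 + 195.9923) / (153.1593 + 58.1955) = 630.7062 / 211.3549 = 2.98411

2.984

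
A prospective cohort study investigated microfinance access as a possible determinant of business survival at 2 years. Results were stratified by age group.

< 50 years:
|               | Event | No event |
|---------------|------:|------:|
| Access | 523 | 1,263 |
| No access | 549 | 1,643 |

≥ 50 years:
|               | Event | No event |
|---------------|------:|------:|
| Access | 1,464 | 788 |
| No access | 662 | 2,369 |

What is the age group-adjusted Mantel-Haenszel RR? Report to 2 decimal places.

2.13

RR_MH = Σ(aᵢ·n₀ᵢ/nᵢ) / Σ(cᵢ·n₁ᵢ/nᵢ), with n₁ᵢ = aᵢ+bᵢ (exposed), n₀ᵢ = cᵢ+dᵢ (unexposed), nᵢ = n₁ᵢ+n₀ᵢ.
Stratum 1 (< 50 years): n₁ = 1786, n₀ = 2192, n = 3978; a·n₀/n = 523·2192/3978 = 288.1890; c·n₁/n = 549·1786/3978 = 246.4842
Stratum 2 (≥ 50 years): n₁ = 2252, n₀ = 3031, n = 5283; a·n₀/n = 1464·3031/5283 = 839.9364; c·n₁/n = 662·2252/5283 = 282.1927
RR_MH = (288.1890 + 839.9364) / (246.4842 + 282.1927) = 1128.1254 / 528.6769 = 2.13387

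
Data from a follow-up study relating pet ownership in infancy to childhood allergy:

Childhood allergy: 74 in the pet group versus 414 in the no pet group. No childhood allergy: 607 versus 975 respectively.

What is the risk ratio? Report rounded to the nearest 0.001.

From the description: a = 74, b = 607, c = 414, d = 975.
Risk in exposed = 74/681 = 0.10866; risk in unexposed = 414/1389 = 0.29806.
RR = 0.10866 / 0.29806 = 0.36457
The risk is 64% lower among the exposed than among the unexposed.

0.365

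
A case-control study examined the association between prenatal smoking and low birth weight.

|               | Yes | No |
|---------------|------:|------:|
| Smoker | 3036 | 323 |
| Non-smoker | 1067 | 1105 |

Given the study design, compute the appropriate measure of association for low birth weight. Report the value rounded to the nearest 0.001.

Cells: a = 3036, b = 323, c = 1067, d = 1105.
This is a case-control study: participants were sampled on outcome status, so risks in the source population cannot be estimated directly — relative risk is not valid here. The odds ratio is the appropriate measure.
OR = (a·d)/(b·c) = (3036 × 1105) / (323 × 1067) = 3354780 / 344641 = 9.73413

9.734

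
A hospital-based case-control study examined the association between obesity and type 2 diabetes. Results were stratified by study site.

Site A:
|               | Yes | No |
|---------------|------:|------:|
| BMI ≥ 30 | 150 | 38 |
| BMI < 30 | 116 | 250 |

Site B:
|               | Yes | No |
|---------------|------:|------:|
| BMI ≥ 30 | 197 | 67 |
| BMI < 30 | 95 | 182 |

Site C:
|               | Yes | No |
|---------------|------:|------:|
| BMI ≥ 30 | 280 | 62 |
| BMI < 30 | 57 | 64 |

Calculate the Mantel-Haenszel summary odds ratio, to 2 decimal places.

OR_MH = Σ(aᵢdᵢ/nᵢ) / Σ(bᵢcᵢ/nᵢ), where nᵢ is the stratum total.
Stratum 1 (Site A): n = 554; a·d/n = 150·250/554 = 67.6895; b·c/n = 38·116/554 = 7.9567
Stratum 2 (Site B): n = 541; a·d/n = 197·182/541 = 66.2736; b·c/n = 67·95/541 = 11.7652
Stratum 3 (Site C): n = 463; a·d/n = 280·64/463 = 38.7041; b·c/n = 62·57/463 = 7.6328
OR_MH = (67.6895 + 66.2736 + 38.7041) / (7.9567 + 11.7652 + 7.6328) = 172.6672 / 27.3548 = 6.31215

6.31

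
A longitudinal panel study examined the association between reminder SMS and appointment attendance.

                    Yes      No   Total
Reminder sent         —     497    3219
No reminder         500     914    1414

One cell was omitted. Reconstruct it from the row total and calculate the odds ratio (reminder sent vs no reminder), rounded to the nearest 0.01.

10.01

The missing cell is in the exposed row: 3219 − 497 = 2722.
So a = 2722, b = 497, c = 500, d = 914.
OR = (a·d)/(b·c) = (2722 × 914) / (497 × 500) = 2487908 / 248500 = 10.01170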